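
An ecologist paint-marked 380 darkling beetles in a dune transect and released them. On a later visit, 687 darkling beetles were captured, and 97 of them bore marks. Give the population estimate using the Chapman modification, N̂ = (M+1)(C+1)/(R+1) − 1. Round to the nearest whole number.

N ≈ 2674

N̂ = (380+1)(687+1)/(97+1) − 1 = 381·688/98 − 1
= 262128/98 − 1 ≈ 2674.8 − 1 ≈ 2673.8 → 2674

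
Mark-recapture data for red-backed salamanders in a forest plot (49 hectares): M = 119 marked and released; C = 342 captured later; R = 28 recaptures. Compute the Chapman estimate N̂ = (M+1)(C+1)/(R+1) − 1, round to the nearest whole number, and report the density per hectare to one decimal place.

density ≈ 28.9 red-backed salamanders per hectare

N̂ = 120·343/29 − 1 = 41160/29 − 1 ≈ 1418.3 → 1418
Density = N̂ / area = 1418 / 49 ≈ 28.94 → 28.9 per hectare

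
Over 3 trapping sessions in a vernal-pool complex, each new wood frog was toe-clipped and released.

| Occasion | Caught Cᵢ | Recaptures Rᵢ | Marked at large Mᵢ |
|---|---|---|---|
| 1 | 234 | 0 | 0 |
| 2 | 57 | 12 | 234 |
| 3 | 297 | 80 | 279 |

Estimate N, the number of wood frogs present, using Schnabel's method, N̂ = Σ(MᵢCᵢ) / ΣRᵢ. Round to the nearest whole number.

Σ MᵢCᵢ = 0·234 + 234·57 + 279·297 = 0 + 13338 + 82863 = 96201
Σ Rᵢ = 0 + 12 + 80 = 92
N̂ = 96201 / 92 ≈ 1045.7 → 1046

N ≈ 1046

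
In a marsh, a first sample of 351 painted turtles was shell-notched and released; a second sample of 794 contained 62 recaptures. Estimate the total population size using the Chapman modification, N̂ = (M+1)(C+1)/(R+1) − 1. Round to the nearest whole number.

N ≈ 4441

N̂ = (351+1)(794+1)/(62+1) − 1 = 352·795/63 − 1
= 279840/63 − 1 ≈ 4441.9 − 1 ≈ 4440.9 → 4441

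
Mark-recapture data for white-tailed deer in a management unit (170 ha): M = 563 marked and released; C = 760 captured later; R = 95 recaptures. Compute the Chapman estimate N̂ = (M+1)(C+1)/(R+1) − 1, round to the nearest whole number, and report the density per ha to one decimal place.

density ≈ 26.3 white-tailed deer per ha

N̂ = 564·761/96 − 1 = 429204/96 − 1 ≈ 4469.9 → 4470
Density = N̂ / area = 4470 / 170 ≈ 26.29 → 26.3 per ha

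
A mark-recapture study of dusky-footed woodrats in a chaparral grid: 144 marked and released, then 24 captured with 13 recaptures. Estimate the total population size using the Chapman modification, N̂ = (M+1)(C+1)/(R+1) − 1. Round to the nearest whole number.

N ≈ 258

N̂ = (144+1)(24+1)/(13+1) − 1 = 145·25/14 − 1
= 3625/14 − 1 ≈ 258.9 − 1 ≈ 257.9 → 258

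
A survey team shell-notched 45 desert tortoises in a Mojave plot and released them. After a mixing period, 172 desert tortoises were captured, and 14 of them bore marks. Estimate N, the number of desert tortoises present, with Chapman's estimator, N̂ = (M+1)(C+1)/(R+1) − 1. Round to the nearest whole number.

N̂ = (45+1)(172+1)/(14+1) − 1 = 46·173/15 − 1
= 7958/15 − 1 ≈ 530.5 − 1 ≈ 529.5 → 530

N ≈ 530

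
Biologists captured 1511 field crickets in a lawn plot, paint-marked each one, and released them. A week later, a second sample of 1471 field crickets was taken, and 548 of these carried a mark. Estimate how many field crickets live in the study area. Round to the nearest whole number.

N ≈ 4056

Lincoln-Petersen assumes M/N = R/C, so N = M·C / R.
N = (1511 × 1471) / 548 = 2222681 / 548 ≈ 4056.0 → 4056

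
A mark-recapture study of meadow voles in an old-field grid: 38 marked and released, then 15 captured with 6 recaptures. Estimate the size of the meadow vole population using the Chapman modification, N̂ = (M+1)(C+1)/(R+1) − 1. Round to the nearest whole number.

N ≈ 88

N̂ = (38+1)(15+1)/(6+1) − 1 = 39·16/7 − 1
= 624/7 − 1 ≈ 89.1 − 1 ≈ 88.1 → 88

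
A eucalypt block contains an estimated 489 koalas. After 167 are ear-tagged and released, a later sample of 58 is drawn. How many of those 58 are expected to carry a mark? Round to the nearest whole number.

expected recaptures ≈ 20

Expected recaptures E[R] = M·C / N.
E[R] = 167 × 58 / 489 = 9686 / 489 ≈ 19.8 → 20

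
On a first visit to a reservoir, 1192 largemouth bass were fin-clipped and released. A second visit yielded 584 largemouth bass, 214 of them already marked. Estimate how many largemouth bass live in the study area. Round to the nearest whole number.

N = (1192 × 584) / 214 = 696128 / 214 ≈ 3252.9 → 3253

N ≈ 3253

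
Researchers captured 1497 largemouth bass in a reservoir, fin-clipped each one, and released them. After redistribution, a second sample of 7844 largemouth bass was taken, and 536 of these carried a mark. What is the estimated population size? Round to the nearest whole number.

N ≈ 21,908

Lincoln-Petersen assumes M/N = R/C, so N = M·C / R.
N = (1497 × 7844) / 536 = 11742468 / 536 ≈ 21907.6 → 21908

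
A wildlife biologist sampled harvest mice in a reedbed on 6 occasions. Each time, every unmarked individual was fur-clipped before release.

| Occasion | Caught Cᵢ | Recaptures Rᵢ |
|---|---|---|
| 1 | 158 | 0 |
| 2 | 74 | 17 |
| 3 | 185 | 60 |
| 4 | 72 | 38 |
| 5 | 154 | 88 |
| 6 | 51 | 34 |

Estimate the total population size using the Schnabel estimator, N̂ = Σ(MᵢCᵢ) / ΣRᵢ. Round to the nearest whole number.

Marked at large before each occasion: Mᵢ = Σⱼ<ᵢ (Cⱼ − Rⱼ) → M1=0, M2=158, M3=215, M4=340, M5=374, M6=440
Σ MᵢCᵢ = 0·158 + 158·74 + 215·185 + 340·72 + 374·154 + 440·51 = 0 + 11692 + 39775 + 24480 + 57596 + 22440 = 155983
Σ Rᵢ = 0 + 17 + 60 + 38 + 88 + 34 = 237
N̂ = 155983 / 237 ≈ 658.2 → 658

N ≈ 658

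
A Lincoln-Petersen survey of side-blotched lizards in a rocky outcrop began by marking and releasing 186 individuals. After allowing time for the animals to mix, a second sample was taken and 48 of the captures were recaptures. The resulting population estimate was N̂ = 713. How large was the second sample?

C = 184

From N = M·C/R: C = N·R / M = 713·48 / 186 = 34224 / 186 = 184.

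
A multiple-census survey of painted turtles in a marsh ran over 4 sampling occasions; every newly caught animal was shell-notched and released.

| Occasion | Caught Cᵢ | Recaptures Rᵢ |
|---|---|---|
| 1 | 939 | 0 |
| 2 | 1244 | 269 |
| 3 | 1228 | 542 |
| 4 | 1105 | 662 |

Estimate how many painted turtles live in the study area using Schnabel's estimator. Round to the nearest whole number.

Marked at large before each occasion: Mᵢ = Σⱼ<ᵢ (Cⱼ − Rⱼ) → M1=0, M2=939, M3=1914, M4=2600
Σ MᵢCᵢ = 0·939 + 939·1244 + 1914·1228 + 2600·1105 = 0 + 1168116 + 2350392 + 2873000 = 6391508
Σ Rᵢ = 0 + 269 + 542 + 662 = 1473
N̂ = 6391508 / 1473 ≈ 4339.1 → 4339

N ≈ 4339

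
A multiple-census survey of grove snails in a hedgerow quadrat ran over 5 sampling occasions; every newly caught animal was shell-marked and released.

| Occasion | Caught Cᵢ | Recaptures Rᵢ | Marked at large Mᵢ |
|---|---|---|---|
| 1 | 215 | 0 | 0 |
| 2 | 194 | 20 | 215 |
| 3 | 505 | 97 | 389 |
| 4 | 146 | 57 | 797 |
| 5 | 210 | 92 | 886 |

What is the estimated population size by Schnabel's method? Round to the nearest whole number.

Σ MᵢCᵢ = 0·215 + 215·194 + 389·505 + 797·146 + 886·210 = 0 + 41710 + 196445 + 116362 + 186060 = 540577
Σ Rᵢ = 0 + 20 + 97 + 57 + 92 = 266
N̂ = 540577 / 266 ≈ 2032.2 → 2032

N ≈ 2032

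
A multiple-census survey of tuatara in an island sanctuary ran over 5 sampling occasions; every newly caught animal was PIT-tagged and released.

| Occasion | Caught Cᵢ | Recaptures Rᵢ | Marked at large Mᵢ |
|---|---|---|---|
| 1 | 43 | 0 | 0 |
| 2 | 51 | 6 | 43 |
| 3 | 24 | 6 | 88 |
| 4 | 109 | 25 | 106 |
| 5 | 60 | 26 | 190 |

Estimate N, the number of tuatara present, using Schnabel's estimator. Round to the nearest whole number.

Σ MᵢCᵢ = 0·43 + 43·51 + 88·24 + 106·109 + 190·60 = 0 + 2193 + 2112 + 11554 + 11400 = 27259
Σ Rᵢ = 0 + 6 + 6 + 25 + 26 = 63
N̂ = 27259 / 63 ≈ 432.7 → 433

N ≈ 433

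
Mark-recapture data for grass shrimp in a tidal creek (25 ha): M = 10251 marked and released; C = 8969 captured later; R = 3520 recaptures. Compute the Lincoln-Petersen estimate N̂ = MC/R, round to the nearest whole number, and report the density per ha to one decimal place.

density ≈ 1044.8 grass shrimp per ha

N̂ = 10251·8969/3520 = 91941219/3520 ≈ 26119.7 → 26120
Density = N̂ / area = 26120 / 25 ≈ 1044.80 → 1044.8 per ha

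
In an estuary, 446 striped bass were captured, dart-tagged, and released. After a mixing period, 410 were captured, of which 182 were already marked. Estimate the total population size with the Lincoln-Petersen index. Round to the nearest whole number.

Lincoln-Petersen assumes M/N = R/C, so N = M·C / R.
N = (446 × 410) / 182 = 182860 / 182 ≈ 1004.7 → 1005

N ≈ 1005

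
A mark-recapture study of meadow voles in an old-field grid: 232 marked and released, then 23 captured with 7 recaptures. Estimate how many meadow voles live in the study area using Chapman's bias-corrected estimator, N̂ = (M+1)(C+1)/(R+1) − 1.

N = 698

N̂ = (232+1)(23+1)/(7+1) − 1 = 233·24/8 − 1
= 5592/8 − 1 = 699 − 1 = 698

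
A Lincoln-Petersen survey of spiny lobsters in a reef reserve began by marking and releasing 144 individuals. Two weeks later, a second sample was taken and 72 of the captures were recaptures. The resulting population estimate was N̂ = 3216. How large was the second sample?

From N = M·C/R: C = N·R / M = 3216·72 / 144 = 231552 / 144 = 1608.

C = 1608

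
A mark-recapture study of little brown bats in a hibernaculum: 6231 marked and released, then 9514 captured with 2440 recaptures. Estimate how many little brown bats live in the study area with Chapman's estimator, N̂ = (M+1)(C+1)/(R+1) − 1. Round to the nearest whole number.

N ≈ 24,291

N̂ = (6231+1)(9514+1)/(2440+1) − 1 = 6232·9515/2441 − 1
= 59297480/2441 − 1 ≈ 24292.3 − 1 ≈ 24291.3 → 24291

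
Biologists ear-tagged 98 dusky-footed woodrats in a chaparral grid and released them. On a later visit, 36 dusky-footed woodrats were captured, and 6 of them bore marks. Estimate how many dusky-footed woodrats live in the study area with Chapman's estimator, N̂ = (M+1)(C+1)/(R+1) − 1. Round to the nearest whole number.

N̂ = (98+1)(36+1)/(6+1) − 1 = 99·37/7 − 1
= 3663/7 − 1 ≈ 523.3 − 1 ≈ 522.3 → 522

N ≈ 522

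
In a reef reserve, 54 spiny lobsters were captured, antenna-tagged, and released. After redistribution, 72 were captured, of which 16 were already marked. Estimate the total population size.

N = 243

N = (54 × 72) / 16 = 3888 / 16 = 243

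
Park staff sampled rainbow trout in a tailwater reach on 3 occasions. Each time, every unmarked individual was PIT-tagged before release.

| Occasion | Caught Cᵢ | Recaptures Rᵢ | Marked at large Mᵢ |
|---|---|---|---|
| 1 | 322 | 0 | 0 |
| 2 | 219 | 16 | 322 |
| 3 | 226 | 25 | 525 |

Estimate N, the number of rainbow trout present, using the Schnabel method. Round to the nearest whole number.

Σ MᵢCᵢ = 0·322 + 322·219 + 525·226 = 0 + 70518 + 118650 = 189168
Σ Rᵢ = 0 + 16 + 25 = 41
N̂ = 189168 / 41 ≈ 4613.9 → 4614

N ≈ 4614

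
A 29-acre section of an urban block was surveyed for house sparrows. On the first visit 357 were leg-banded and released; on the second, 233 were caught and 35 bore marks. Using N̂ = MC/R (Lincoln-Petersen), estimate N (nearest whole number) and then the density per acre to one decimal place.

density ≈ 82.0 house sparrows per acre

N̂ = 357·233/35 = 83181/35 ≈ 2376.6 → 2377
Density = N̂ / area = 2377 / 29 ≈ 81.97 → 82.0 per acre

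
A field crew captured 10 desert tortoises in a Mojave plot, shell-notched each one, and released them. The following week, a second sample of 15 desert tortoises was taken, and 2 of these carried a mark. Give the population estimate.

N = (10 × 15) / 2 = 150 / 2 = 75

N = 75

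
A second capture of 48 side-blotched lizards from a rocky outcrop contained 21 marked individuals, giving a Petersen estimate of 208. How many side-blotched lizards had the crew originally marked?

From N = M·C/R: M = N·R / C = 208·21 / 48 = 4368 / 48 = 91.

M = 91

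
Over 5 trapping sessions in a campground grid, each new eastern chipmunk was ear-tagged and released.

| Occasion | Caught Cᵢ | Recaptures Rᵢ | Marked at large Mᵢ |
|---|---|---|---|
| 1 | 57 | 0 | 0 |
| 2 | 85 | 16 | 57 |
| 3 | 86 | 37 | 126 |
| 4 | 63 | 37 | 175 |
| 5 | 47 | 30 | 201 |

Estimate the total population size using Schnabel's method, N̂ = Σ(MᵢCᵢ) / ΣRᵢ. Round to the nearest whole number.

Σ MᵢCᵢ = 0·57 + 57·85 + 126·86 + 175·63 + 201·47 = 0 + 4845 + 10836 + 11025 + 9447 = 36153
Σ Rᵢ = 0 + 16 + 37 + 37 + 30 = 120
N̂ = 36153 / 120 ≈ 301.3 → 301

N ≈ 301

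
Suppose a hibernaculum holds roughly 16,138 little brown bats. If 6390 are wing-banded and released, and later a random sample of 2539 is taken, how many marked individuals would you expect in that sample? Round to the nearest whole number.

The marked fraction of the population is 6390/16138, so in a sample of 2539 expect C·(M/N) marked.
E[R] = 6390 × 2539 / 16138 = 16224210 / 16138 ≈ 1005.3 → 1005

expected recaptures ≈ 1005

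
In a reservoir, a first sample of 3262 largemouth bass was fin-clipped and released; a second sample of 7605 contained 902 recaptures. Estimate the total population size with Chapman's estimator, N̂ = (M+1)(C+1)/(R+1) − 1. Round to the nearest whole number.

N̂ = (3262+1)(7605+1)/(902+1) − 1 = 3263·7606/903 − 1
= 24818378/903 − 1 ≈ 27484.4 − 1 ≈ 27483.4 → 27483

N ≈ 27,483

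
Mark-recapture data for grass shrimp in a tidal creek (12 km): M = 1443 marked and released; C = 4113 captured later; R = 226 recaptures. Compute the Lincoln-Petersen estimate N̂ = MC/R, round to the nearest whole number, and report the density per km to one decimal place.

N̂ = 1443·4113/226 = 5935059/226 ≈ 26261.3 → 26261
Density = N̂ / area = 26261 / 12 ≈ 2188.42 → 2188.4 per km

density ≈ 2188.4 grass shrimp per km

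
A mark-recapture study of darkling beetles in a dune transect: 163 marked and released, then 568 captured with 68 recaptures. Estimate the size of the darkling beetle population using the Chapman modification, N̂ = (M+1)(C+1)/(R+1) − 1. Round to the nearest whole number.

N̂ = (163+1)(568+1)/(68+1) − 1 = 164·569/69 − 1
= 93316/69 − 1 ≈ 1352.4 − 1 ≈ 1351.4 → 1351

N ≈ 1351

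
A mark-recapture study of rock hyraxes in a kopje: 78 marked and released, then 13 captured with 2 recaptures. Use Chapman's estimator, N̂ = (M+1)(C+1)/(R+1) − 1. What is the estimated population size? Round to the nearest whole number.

N̂ = (78+1)(13+1)/(2+1) − 1 = 79·14/3 − 1
= 1106/3 − 1 ≈ 368.7 − 1 ≈ 367.7 → 368

N ≈ 368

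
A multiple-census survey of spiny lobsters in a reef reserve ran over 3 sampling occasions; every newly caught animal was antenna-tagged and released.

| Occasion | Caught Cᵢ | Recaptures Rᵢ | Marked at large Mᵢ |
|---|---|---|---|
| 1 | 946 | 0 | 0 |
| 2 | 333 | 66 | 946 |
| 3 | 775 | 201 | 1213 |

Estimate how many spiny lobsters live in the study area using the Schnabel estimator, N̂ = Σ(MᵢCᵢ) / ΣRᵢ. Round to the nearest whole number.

N ≈ 4701

Σ MᵢCᵢ = 0·946 + 946·333 + 1213·775 = 0 + 315018 + 940075 = 1255093
Σ Rᵢ = 0 + 66 + 201 = 267
N̂ = 1255093 / 267 ≈ 4700.7 → 4701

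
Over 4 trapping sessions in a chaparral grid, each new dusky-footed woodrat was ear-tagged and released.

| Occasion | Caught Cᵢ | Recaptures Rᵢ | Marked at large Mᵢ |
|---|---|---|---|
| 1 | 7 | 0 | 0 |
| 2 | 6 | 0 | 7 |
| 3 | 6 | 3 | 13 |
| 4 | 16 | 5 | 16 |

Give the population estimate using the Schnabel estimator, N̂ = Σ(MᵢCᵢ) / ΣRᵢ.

N = 47

Σ MᵢCᵢ = 0·7 + 7·6 + 13·6 + 16·16 = 0 + 42 + 78 + 256 = 376
Σ Rᵢ = 0 + 0 + 3 + 5 = 8
N̂ = 376 / 8 = 47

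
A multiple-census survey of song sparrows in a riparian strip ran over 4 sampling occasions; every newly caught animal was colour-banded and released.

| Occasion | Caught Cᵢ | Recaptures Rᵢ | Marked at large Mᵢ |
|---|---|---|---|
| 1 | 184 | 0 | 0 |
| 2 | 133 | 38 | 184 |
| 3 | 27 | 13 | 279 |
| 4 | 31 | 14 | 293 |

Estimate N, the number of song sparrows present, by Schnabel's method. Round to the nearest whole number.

N ≈ 632

Σ MᵢCᵢ = 0·184 + 184·133 + 279·27 + 293·31 = 0 + 24472 + 7533 + 9083 = 41088
Σ Rᵢ = 0 + 38 + 13 + 14 = 65
N̂ = 41088 / 65 ≈ 632.1 → 632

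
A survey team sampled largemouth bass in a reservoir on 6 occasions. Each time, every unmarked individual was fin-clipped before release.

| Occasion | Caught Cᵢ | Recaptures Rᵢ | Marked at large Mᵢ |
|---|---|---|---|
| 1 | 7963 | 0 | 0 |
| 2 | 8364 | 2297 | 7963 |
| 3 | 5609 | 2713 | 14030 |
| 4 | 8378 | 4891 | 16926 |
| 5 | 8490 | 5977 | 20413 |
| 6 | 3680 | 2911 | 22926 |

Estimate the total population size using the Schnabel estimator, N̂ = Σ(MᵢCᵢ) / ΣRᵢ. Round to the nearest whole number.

Σ MᵢCᵢ = 0·7963 + 7963·8364 + 14030·5609 + 16926·8378 + 20413·8490 + 22926·3680 = 0 + 66602532 + 78694270 + 141806028 + 173306370 + 84367680 = 544776880
Σ Rᵢ = 0 + 2297 + 2713 + 4891 + 5977 + 2911 = 18789
N̂ = 544776880 / 18789 ≈ 28994.46 → 28994

N ≈ 28,994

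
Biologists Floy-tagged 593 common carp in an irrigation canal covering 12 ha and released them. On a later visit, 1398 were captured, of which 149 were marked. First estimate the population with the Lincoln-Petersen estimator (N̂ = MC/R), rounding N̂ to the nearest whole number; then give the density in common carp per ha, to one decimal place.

density ≈ 463.7 common carp per ha

N̂ = 593·1398/149 = 829014/149 ≈ 5563.9 → 5564
Density = N̂ / area = 5564 / 12 ≈ 463.67 → 463.7 per ha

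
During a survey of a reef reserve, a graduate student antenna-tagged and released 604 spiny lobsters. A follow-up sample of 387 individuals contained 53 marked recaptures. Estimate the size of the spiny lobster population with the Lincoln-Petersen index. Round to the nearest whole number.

If marked individuals mix randomly, R/C ≈ M/N, giving N ≈ M·C/R.
N = (604 × 387) / 53 = 233748 / 53 ≈ 4410.3 → 4410

N ≈ 4410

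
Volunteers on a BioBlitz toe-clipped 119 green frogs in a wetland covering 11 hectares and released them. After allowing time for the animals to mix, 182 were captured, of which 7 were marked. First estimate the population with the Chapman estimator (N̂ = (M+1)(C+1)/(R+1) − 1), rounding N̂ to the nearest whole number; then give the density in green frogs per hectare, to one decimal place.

density ≈ 249.5 green frogs per hectare

N̂ = 120·183/8 − 1 = 21960/8 − 1 = 2744
Density = N̂ / area = 2744 / 11 ≈ 249.45 → 249.5 per hectare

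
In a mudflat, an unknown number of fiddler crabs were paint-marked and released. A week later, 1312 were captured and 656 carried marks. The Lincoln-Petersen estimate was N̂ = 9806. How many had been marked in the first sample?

M = 4903

From N = M·C/R: M = N·R / C = 9806·656 / 1312 = 6432736 / 1312 = 4903.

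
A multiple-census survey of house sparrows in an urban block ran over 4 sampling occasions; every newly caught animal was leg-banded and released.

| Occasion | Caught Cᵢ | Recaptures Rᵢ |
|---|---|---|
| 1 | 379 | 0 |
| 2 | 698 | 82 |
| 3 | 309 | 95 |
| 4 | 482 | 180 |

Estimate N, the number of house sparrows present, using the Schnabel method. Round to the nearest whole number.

N ≈ 3235

Marked at large before each occasion: Mᵢ = Σⱼ<ᵢ (Cⱼ − Rⱼ) → M1=0, M2=379, M3=995, M4=1209
Σ MᵢCᵢ = 0·379 + 379·698 + 995·309 + 1209·482 = 0 + 264542 + 307455 + 582738 = 1154735
Σ Rᵢ = 0 + 82 + 95 + 180 = 357
N̂ = 1154735 / 357 ≈ 3234.6 → 3235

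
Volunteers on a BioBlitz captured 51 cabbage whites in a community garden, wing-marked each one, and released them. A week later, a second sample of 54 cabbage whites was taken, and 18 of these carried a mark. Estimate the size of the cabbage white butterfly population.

N = 153

N = (51 × 54) / 18 = 2754 / 18 = 153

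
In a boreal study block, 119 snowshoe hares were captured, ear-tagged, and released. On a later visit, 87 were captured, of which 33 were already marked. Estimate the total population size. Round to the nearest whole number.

N = (119 × 87) / 33 = 10353 / 33 ≈ 313.7 → 314

N ≈ 314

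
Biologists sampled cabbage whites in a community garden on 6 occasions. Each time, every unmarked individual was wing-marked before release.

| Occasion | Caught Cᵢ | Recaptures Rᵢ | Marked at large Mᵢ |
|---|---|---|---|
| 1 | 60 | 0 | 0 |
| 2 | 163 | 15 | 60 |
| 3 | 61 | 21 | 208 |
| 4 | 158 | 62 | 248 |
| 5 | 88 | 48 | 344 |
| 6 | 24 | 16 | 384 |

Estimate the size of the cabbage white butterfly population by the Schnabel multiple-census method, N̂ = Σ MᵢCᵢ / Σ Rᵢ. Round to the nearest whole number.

Σ MᵢCᵢ = 0·60 + 60·163 + 208·61 + 248·158 + 344·88 + 384·24 = 0 + 9780 + 12688 + 39184 + 30272 + 9216 = 101140
Σ Rᵢ = 0 + 15 + 21 + 62 + 48 + 16 = 162
N̂ = 101140 / 162 ≈ 624.3 → 624

N ≈ 624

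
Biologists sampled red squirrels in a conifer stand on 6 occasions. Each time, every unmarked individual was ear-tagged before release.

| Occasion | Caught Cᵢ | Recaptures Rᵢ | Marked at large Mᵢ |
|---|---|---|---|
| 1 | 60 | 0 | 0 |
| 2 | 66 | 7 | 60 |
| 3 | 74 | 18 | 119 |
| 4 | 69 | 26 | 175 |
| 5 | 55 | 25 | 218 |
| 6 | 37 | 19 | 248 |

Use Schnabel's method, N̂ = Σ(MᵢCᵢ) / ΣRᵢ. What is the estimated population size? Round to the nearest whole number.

N ≈ 484

Σ MᵢCᵢ = 0·60 + 60·66 + 119·74 + 175·69 + 218·55 + 248·37 = 0 + 3960 + 8806 + 12075 + 11990 + 9176 = 46007
Σ Rᵢ = 0 + 7 + 18 + 26 + 25 + 19 = 95
N̂ = 46007 / 95 ≈ 484.3 → 484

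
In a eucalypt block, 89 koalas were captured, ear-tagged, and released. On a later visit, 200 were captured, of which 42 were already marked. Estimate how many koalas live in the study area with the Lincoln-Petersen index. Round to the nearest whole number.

Lincoln-Petersen assumes M/N = R/C, so N = M·C / R.
N = (89 × 200) / 42 = 17800 / 42 ≈ 423.8 → 424

N ≈ 424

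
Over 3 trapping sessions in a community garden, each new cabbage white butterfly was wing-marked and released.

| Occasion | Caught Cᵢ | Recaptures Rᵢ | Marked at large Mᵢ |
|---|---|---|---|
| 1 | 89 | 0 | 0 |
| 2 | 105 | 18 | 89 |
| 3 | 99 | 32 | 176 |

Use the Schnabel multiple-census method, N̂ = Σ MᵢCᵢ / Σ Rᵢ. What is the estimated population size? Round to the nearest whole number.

Σ MᵢCᵢ = 0·89 + 89·105 + 176·99 = 0 + 9345 + 17424 = 26769
Σ Rᵢ = 0 + 18 + 32 = 50
N̂ = 26769 / 50 ≈ 535.4 → 535

N ≈ 535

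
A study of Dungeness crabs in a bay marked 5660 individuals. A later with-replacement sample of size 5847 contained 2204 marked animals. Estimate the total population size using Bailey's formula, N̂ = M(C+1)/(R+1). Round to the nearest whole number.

N ≈ 15,011

N̂ = 5660·(5847+1)/(2204+1) = 5660·5848/2205 = 33099680/2205 ≈ 15011.2 → 15011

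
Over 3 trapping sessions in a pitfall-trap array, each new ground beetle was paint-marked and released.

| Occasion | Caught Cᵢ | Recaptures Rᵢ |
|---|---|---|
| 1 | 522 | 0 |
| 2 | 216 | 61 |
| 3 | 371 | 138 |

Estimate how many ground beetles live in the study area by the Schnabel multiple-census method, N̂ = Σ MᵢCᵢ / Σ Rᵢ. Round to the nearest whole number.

N ≈ 1829

Marked at large before each occasion: Mᵢ = Σⱼ<ᵢ (Cⱼ − Rⱼ) → M1=0, M2=522, M3=677
Σ MᵢCᵢ = 0·522 + 522·216 + 677·371 = 0 + 112752 + 251167 = 363919
Σ Rᵢ = 0 + 61 + 138 = 199
N̂ = 363919 / 199 ≈ 1828.7 → 1829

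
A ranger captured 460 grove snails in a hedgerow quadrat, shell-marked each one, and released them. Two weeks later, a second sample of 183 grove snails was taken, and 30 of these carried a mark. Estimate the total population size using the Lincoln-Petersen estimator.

N = (460 × 183) / 30 = 84180 / 30 = 2806

N = 2806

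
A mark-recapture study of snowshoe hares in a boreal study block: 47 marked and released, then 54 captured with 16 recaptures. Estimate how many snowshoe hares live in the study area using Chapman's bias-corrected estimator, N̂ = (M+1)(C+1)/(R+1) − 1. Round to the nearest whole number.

N̂ = (47+1)(54+1)/(16+1) − 1 = 48·55/17 − 1
= 2640/17 − 1 ≈ 155.3 − 1 ≈ 154.3 → 154

N ≈ 154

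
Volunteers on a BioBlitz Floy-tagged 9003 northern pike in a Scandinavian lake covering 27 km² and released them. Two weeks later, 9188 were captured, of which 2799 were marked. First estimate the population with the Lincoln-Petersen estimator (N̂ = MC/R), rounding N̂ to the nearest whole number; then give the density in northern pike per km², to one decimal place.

density ≈ 1094.6 northern pike per km²

N̂ = 9003·9188/2799 = 82719564/2799 ≈ 29553.3 → 29553
Density = N̂ / area = 29553 / 27 ≈ 1094.56 → 1094.6 per km²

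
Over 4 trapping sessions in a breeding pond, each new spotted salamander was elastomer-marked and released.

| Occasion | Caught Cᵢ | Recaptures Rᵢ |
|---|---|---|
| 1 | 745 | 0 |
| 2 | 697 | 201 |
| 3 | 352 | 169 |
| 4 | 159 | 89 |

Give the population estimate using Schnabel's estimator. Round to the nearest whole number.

Marked at large before each occasion: Mᵢ = Σⱼ<ᵢ (Cⱼ − Rⱼ) → M1=0, M2=745, M3=1241, M4=1424
Σ MᵢCᵢ = 0·745 + 745·697 + 1241·352 + 1424·159 = 0 + 519265 + 436832 + 226416 = 1182513
Σ Rᵢ = 0 + 201 + 169 + 89 = 459
N̂ = 1182513 / 459 ≈ 2576.3 → 2576

N ≈ 2576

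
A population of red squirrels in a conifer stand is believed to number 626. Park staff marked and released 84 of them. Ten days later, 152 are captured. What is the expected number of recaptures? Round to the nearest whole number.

Expected recaptures E[R] = M·C / N.
E[R] = 84 × 152 / 626 = 12768 / 626 ≈ 20.4 → 20

expected recaptures ≈ 20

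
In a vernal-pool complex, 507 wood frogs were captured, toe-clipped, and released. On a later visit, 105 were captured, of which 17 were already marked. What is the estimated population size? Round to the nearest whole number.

The marked fraction in the recapture sample should equal the marked fraction in the population: 17/105 = 507/N.
N = (507 × 105) / 17 = 53235 / 17 ≈ 3131.47 → 3131

N ≈ 3131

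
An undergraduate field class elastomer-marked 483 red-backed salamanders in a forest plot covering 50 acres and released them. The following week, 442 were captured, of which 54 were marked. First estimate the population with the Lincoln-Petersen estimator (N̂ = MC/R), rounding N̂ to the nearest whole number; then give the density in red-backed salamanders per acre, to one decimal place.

density ≈ 79.1 red-backed salamanders per acre

N̂ = 483·442/54 = 213486/54 ≈ 3953.4 → 3953
Density = N̂ / area = 3953 / 50 ≈ 79.06 → 79.1 per acre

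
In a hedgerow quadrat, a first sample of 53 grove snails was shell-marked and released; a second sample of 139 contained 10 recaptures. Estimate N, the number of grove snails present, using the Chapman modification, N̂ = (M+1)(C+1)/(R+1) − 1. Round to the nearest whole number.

N̂ = (53+1)(139+1)/(10+1) − 1 = 54·140/11 − 1
= 7560/11 − 1 ≈ 687.3 − 1 ≈ 686.3 → 686

N ≈ 686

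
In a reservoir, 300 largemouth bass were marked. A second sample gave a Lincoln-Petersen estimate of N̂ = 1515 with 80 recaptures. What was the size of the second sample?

C = 404

From N = M·C/R: C = N·R / M = 1515·80 / 300 = 121200 / 300 = 404.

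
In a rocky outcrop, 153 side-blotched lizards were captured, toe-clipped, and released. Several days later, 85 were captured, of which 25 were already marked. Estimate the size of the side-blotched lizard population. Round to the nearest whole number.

N ≈ 520

Lincoln-Petersen assumes M/N = R/C, so N = M·C / R.
N = (153 × 85) / 25 = 13005 / 25 ≈ 520.2 → 520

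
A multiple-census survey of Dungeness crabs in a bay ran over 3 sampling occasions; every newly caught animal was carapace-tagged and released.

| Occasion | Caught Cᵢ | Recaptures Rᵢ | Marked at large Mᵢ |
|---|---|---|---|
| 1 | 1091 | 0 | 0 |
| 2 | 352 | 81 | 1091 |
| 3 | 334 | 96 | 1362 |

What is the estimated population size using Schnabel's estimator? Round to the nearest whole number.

Σ MᵢCᵢ = 0·1091 + 1091·352 + 1362·334 = 0 + 384032 + 454908 = 838940
Σ Rᵢ = 0 + 81 + 96 = 177
N̂ = 838940 / 177 ≈ 4739.8 → 4740

N ≈ 4740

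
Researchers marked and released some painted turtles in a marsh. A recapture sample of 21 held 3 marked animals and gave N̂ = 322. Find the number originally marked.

M = 46

From N = M·C/R: M = N·R / C = 322·3 / 21 = 966 / 21 = 46.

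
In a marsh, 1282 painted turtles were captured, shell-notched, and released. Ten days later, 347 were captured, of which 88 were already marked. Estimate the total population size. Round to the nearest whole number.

N = (1282 × 347) / 88 = 444854 / 88 ≈ 5055.2 → 5055

N ≈ 5055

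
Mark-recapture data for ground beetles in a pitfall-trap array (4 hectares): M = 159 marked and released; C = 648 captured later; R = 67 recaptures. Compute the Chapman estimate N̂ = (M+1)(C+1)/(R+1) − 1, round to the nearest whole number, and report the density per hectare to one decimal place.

density ≈ 381.5 ground beetles per hectare

N̂ = 160·649/68 − 1 = 103840/68 − 1 ≈ 1526.1 → 1526
Density = N̂ / area = 1526 / 4 ≈ 381.50 → 381.5 per hectare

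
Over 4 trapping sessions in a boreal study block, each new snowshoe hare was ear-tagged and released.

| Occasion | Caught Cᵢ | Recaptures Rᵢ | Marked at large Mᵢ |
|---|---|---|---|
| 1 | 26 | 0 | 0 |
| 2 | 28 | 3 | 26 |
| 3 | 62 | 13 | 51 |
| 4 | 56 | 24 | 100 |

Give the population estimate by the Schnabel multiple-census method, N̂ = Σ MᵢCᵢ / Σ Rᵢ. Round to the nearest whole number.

Σ MᵢCᵢ = 0·26 + 26·28 + 51·62 + 100·56 = 0 + 728 + 3162 + 5600 = 9490
Σ Rᵢ = 0 + 3 + 13 + 24 = 40
N̂ = 9490 / 40 ≈ 237.2 → 237

N ≈ 237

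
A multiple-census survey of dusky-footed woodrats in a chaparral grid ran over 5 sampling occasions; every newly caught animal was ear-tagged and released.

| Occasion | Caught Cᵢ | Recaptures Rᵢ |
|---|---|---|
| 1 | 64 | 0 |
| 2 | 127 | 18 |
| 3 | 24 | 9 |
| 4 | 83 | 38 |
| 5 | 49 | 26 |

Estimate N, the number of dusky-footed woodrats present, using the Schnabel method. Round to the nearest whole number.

N ≈ 432

Marked at large before each occasion: Mᵢ = Σⱼ<ᵢ (Cⱼ − Rⱼ) → M1=0, M2=64, M3=173, M4=188, M5=233
Σ MᵢCᵢ = 0·64 + 64·127 + 173·24 + 188·83 + 233·49 = 0 + 8128 + 4152 + 15604 + 11417 = 39301
Σ Rᵢ = 0 + 18 + 9 + 38 + 26 = 91
N̂ = 39301 / 91 ≈ 431.9 → 432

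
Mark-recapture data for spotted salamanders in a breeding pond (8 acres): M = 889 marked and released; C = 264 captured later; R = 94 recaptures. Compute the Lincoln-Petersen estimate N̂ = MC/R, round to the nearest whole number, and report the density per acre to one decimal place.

density ≈ 312.1 spotted salamanders per acre

N̂ = 889·264/94 = 234696/94 ≈ 2496.8 → 2497
Density = N̂ / area = 2497 / 8 ≈ 312.12 → 312.1 per acre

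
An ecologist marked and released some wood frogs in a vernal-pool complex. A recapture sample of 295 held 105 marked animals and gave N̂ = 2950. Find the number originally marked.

From N = M·C/R: M = N·R / C = 2950·105 / 295 = 309750 / 295 = 1050.

M = 1050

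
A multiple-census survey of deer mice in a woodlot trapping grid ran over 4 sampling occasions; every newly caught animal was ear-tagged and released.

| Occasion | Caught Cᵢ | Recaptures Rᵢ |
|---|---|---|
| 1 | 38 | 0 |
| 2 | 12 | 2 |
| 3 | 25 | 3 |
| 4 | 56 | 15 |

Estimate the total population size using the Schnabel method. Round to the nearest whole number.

Marked at large before each occasion: Mᵢ = Σⱼ<ᵢ (Cⱼ − Rⱼ) → M1=0, M2=38, M3=48, M4=70
Σ MᵢCᵢ = 0·38 + 38·12 + 48·25 + 70·56 = 0 + 456 + 1200 + 3920 = 5576
Σ Rᵢ = 0 + 2 + 3 + 15 = 20
N̂ = 5576 / 20 ≈ 278.8 → 279

N ≈ 279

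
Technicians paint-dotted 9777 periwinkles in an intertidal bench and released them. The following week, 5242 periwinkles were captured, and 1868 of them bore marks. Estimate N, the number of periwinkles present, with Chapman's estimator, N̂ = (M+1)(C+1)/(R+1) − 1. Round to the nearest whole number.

N̂ = (9777+1)(5242+1)/(1868+1) − 1 = 9778·5243/1869 − 1
= 51266054/1869 − 1 ≈ 27429.7 − 1 ≈ 27428.7 → 27429

N ≈ 27,429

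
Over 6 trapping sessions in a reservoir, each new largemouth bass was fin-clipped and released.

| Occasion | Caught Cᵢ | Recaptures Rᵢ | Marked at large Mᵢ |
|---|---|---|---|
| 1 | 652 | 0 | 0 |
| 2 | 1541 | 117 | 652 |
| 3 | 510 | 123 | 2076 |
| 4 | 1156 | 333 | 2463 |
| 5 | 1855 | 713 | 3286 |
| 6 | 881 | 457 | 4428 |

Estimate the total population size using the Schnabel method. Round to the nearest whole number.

Σ MᵢCᵢ = 0·652 + 652·1541 + 2076·510 + 2463·1156 + 3286·1855 + 4428·881 = 0 + 1004732 + 1058760 + 2847228 + 6095530 + 3901068 = 14907318
Σ Rᵢ = 0 + 117 + 123 + 333 + 713 + 457 = 1743
N̂ = 14907318 / 1743 ≈ 8552.7 → 8553

N ≈ 8553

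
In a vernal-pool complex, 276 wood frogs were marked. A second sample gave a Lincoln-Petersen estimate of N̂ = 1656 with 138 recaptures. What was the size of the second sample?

From N = M·C/R: C = N·R / M = 1656·138 / 276 = 228528 / 276 = 828.

C = 828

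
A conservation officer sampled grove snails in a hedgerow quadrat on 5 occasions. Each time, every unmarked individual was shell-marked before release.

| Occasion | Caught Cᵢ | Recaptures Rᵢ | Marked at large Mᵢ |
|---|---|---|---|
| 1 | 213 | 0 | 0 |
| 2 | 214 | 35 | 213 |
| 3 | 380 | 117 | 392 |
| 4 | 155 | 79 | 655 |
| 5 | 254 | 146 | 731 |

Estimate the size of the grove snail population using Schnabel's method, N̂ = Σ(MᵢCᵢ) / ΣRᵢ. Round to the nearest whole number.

N ≈ 1278

Σ MᵢCᵢ = 0·213 + 213·214 + 392·380 + 655·155 + 731·254 = 0 + 45582 + 148960 + 101525 + 185674 = 481741
Σ Rᵢ = 0 + 35 + 117 + 79 + 146 = 377
N̂ = 481741 / 377 ≈ 1277.8 → 1278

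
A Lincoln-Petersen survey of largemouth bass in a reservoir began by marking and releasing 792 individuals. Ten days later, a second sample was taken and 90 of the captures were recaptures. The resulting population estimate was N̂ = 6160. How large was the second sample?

C = 700

From N = M·C/R: C = N·R / M = 6160·90 / 792 = 554400 / 792 = 700.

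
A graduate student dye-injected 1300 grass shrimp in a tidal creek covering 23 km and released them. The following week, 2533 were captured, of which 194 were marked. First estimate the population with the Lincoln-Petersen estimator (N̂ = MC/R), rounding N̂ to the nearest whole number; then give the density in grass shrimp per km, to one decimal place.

density ≈ 738.0 grass shrimp per km

N̂ = 1300·2533/194 = 3292900/194 ≈ 16973.7 → 16974
Density = N̂ / area = 16974 / 23 = 738.0 per km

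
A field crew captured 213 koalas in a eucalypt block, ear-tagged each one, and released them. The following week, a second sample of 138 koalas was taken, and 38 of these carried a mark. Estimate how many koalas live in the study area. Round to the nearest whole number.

N ≈ 774

The marked fraction in the recapture sample should equal the marked fraction in the population: 38/138 = 213/N.
N = (213 × 138) / 38 = 29394 / 38 ≈ 773.5 → 774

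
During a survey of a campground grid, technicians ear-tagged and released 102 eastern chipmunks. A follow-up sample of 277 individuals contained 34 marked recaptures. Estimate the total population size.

N = 831

N = (102 × 277) / 34 = 28254 / 34 = 831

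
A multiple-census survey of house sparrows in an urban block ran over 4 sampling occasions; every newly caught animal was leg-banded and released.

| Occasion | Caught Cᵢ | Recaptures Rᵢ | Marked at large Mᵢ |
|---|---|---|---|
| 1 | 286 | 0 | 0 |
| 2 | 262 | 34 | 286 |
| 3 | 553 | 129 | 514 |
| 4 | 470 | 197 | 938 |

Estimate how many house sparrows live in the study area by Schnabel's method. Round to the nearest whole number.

N ≈ 2222

Σ MᵢCᵢ = 0·286 + 286·262 + 514·553 + 938·470 = 0 + 74932 + 284242 + 440860 = 800034
Σ Rᵢ = 0 + 34 + 129 + 197 = 360
N̂ = 800034 / 360 ≈ 2222.3 → 2222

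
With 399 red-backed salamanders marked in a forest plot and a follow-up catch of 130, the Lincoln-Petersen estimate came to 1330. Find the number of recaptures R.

R = 39

From N = M·C/R: R = M·C / N = 399·130 / 1330 = 51870 / 1330 = 39.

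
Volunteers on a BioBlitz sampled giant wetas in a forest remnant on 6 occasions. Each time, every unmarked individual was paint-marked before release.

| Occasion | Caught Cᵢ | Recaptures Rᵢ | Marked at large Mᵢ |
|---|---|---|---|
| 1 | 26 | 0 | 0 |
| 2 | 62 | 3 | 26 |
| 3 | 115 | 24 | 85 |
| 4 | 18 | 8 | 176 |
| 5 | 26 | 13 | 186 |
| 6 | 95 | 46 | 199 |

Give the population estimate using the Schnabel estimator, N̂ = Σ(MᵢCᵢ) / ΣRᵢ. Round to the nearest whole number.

N ≈ 407

Σ MᵢCᵢ = 0·26 + 26·62 + 85·115 + 176·18 + 186·26 + 199·95 = 0 + 1612 + 9775 + 3168 + 4836 + 18905 = 38296
Σ Rᵢ = 0 + 3 + 24 + 8 + 13 + 46 = 94
N̂ = 38296 / 94 ≈ 407.4 → 407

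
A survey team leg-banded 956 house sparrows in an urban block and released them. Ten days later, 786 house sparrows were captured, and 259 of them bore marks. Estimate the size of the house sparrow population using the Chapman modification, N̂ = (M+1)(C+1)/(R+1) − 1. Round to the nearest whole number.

N ≈ 2896

N̂ = (956+1)(786+1)/(259+1) − 1 = 957·787/260 − 1
= 753159/260 − 1 ≈ 2896.8 − 1 ≈ 2895.8 → 2896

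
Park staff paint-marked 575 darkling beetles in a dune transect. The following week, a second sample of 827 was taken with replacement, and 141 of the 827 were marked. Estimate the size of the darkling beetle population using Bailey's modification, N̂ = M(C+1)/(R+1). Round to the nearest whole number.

N ≈ 3353

N̂ = 575·(827+1)/(141+1) = 575·828/142 = 476100/142 ≈ 3352.8 → 3353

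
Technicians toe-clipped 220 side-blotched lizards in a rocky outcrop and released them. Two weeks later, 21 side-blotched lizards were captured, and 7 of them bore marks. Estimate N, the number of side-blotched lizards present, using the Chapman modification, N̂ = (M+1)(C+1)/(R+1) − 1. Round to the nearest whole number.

N̂ = (220+1)(21+1)/(7+1) − 1 = 221·22/8 − 1
= 4862/8 − 1 ≈ 607.8 − 1 ≈ 606.8 → 607

N ≈ 607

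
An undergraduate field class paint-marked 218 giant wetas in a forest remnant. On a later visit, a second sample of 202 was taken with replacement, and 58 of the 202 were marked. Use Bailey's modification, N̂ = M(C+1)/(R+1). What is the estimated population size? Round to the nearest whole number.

N̂ = 218·(202+1)/(58+1) = 218·203/59 = 44254/59 ≈ 750.1 → 750

N ≈ 750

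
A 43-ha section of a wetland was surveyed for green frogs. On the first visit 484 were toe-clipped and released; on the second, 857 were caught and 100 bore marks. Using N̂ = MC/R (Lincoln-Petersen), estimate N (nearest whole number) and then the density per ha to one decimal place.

N̂ = 484·857/100 = 414788/100 ≈ 4147.9 → 4148
Density = N̂ / area = 4148 / 43 ≈ 96.47 → 96.5 per ha

density ≈ 96.5 green frogs per ha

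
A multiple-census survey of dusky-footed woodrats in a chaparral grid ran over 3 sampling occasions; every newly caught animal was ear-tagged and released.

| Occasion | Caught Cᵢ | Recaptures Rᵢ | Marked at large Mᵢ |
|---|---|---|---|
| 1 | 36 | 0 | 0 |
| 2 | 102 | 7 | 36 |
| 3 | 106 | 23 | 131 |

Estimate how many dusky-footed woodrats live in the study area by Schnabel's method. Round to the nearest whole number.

N ≈ 585

Σ MᵢCᵢ = 0·36 + 36·102 + 131·106 = 0 + 3672 + 13886 = 17558
Σ Rᵢ = 0 + 7 + 23 = 30
N̂ = 17558 / 30 ≈ 585.3 → 585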